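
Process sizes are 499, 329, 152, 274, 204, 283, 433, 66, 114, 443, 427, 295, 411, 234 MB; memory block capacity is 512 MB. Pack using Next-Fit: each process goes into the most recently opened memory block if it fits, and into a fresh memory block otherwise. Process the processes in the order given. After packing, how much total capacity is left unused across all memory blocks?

1468

Put 499 MB in memory block 1; 13 MB remain.
Put 329 MB in memory block 2; 183 MB remain.
Put 152 MB in memory block 2; 31 MB remain.
Put 274 MB in memory block 3; 238 MB remain.
Put 204 MB in memory block 3; 34 MB remain.
Put 283 MB in memory block 4; 229 MB remain.
Put 433 MB in memory block 5; 79 MB remain.
Put 66 MB in memory block 5; 13 MB remain.
Put 114 MB in memory block 6; 398 MB remain.
Put 443 MB in memory block 7; 69 MB remain.
Put 427 MB in memory block 8; 85 MB remain.
Put 295 MB in memory block 9; 217 MB remain.
Put 411 MB in memory block 10; 101 MB remain.
Put 234 MB in memory block 11; 278 MB remain.
11 memory blocks × 512 MB = 5632 MB; used 4164 MB; unused 1468 MB.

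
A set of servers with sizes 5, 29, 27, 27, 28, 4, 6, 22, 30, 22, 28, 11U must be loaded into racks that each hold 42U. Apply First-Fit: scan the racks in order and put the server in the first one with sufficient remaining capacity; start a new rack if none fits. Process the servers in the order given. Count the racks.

5U → rack 1 (remaining 37U)
29U → rack 1 (remaining 8U)
27U → rack 2 (remaining 15U)
27U → rack 3 (remaining 15U)
28U → rack 4 (remaining 14U)
4U → rack 1 (remaining 4U)
6U → rack 2 (remaining 9U)
22U → rack 5 (remaining 20U)
30U → rack 6 (remaining 12U)
22U → rack 7 (remaining 20U)
28U → rack 8 (remaining 14U)
11U → rack 3 (remaining 4U)

8 racks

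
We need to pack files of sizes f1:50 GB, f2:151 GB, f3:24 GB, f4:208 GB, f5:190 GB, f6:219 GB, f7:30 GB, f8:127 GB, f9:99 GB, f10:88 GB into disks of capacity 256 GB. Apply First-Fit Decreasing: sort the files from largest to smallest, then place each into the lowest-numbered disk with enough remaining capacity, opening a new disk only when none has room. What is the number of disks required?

5 disks

Sorted descending: 219, 208, 190, 151, 127, 99, 88, 50, 30, 24.
219 GB → disk 1 (remaining 37 GB)
208 GB → disk 2 (remaining 48 GB)
190 GB → disk 3 (remaining 66 GB)
151 GB → disk 4 (remaining 105 GB)
127 GB → disk 5 (remaining 129 GB)
99 GB → disk 4 (remaining 6 GB)
88 GB → disk 5 (remaining 41 GB)
50 GB → disk 3 (remaining 16 GB)
30 GB → disk 1 (remaining 7 GB)
24 GB → disk 2 (remaining 24 GB)
Final disks: [219,30] [208,24] [190,50] [151,99] [127,88].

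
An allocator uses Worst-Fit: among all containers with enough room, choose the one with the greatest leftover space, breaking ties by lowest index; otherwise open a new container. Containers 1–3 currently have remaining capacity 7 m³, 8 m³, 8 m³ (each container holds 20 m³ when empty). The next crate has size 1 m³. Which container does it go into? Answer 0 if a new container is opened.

Containers with room: container 1 (7 m³), container 2 (8 m³), container 3 (8 m³).
Most room is container 2 with 8 m³ free.

2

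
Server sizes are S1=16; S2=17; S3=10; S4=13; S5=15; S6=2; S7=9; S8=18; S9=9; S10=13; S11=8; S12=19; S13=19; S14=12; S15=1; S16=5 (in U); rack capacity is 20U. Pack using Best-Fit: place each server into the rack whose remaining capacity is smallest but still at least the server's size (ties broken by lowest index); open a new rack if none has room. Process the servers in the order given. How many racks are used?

11 racks

rack 1: place S1 (16U), 4U left
rack 2: place S2 (17U), 3U left
rack 3: place S3 (10U), 10U left
rack 4: place S4 (13U), 7U left
rack 5: place S5 (15U), 5U left
rack 2: place S6 (2U), 1U left
rack 3: place S7 (9U), 1U left
rack 6: place S8 (18U), 2U left
rack 7: place S9 (9U), 11U left
rack 8: place S10 (13U), 7U left
rack 7: place S11 (8U), 3U left
rack 9: place S12 (19U), 1U left
rack 10: place S13 (19U), 1U left
rack 11: place S14 (12U), 8U left
rack 2: place S15 (1U), 0U left
rack 5: place S16 (5U), 0U left
Final racks: [16] [17,2,1] [10,9] [13] [15,5] [18] [9,8] [13] [19] [19] [12].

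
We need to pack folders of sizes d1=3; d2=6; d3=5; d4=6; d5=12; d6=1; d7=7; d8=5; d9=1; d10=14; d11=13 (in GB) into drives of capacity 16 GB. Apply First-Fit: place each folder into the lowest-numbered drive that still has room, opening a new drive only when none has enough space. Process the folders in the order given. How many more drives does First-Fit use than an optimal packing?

First-Fit: [3,6,5,1,1] [6,7] [12] [5] [14] [13] → 6 drives.
Total size 73 GB; any packing needs at least ⌈73/16⌉ = 5 drives.
An optimal packing achieves that bound: [14,1,1] [13,3] [12] [7,6] [6,5,5] → 5 drives.
Excess: 6 − 5 = 1.

1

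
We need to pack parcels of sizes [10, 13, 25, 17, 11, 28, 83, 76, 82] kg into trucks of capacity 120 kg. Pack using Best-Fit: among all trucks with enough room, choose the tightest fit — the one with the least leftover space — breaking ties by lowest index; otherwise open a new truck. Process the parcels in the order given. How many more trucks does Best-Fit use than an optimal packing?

1

Best-Fit: [10,13,25,17,11,28] [83] [76] [82] → 4 trucks.
Total size 345 kg; any packing needs at least ⌈345/120⌉ = 3 trucks.
An optimal packing achieves that bound: [83,28] [82,25,13] [76,17,11,10] → 3 trucks.
Excess: 4 − 3 = 1.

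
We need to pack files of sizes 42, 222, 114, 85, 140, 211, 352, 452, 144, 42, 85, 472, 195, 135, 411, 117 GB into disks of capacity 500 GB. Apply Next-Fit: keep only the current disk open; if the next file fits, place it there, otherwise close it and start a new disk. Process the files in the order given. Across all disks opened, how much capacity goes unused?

Put 42 GB in disk 1; 458 GB remain.
Put 222 GB in disk 1; 236 GB remain.
Put 114 GB in disk 1; 122 GB remain.
Put 85 GB in disk 1; 37 GB remain.
Put 140 GB in disk 2; 360 GB remain.
Put 211 GB in disk 2; 149 GB remain.
Put 352 GB in disk 3; 148 GB remain.
Put 452 GB in disk 4; 48 GB remain.
Put 144 GB in disk 5; 356 GB remain.
Put 42 GB in disk 5; 314 GB remain.
Put 85 GB in disk 5; 229 GB remain.
Put 472 GB in disk 6; 28 GB remain.
Put 195 GB in disk 7; 305 GB remain.
Put 135 GB in disk 7; 170 GB remain.
Put 411 GB in disk 8; 89 GB remain.
Put 117 GB in disk 9; 383 GB remain.
9 disks × 500 GB = 4500 GB; used 3219 GB; unused 1281 GB.

1281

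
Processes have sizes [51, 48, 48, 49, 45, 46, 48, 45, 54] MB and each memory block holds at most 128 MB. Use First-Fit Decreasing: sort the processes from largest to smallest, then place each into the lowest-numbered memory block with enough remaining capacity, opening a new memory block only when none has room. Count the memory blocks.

5 memory blocks

Sorted descending: 54, 51, 49, 48, 48, 48, 46, 45, 45.
54 MB → memory block 1 (remaining 74 MB)
51 MB → memory block 1 (remaining 23 MB)
49 MB → memory block 2 (remaining 79 MB)
48 MB → memory block 2 (remaining 31 MB)
48 MB → memory block 3 (remaining 80 MB)
48 MB → memory block 3 (remaining 32 MB)
46 MB → memory block 4 (remaining 82 MB)
45 MB → memory block 4 (remaining 37 MB)
45 MB → memory block 5 (remaining 83 MB)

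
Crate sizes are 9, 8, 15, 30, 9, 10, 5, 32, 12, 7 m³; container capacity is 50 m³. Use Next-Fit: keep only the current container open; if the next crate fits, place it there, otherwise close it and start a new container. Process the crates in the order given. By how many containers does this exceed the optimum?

1

Next-Fit: [9,8,15] [30,9,10] [5,32,12] [7] → 4 containers.
Total size 137 m³; any packing needs at least ⌈137/50⌉ = 3 containers.
An optimal packing achieves that bound: [32,15] [30,12,8] [10,9,9,7,5] → 3 containers.
Excess: 4 − 3 = 1.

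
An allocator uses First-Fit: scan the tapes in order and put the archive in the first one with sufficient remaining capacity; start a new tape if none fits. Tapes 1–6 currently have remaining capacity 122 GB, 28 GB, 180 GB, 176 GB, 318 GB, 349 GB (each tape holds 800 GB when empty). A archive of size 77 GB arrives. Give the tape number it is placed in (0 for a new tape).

1

Tapes with room: tape 1 (122 GB), tape 3 (180 GB), tape 4 (176 GB), tape 5 (318 GB), tape 6 (349 GB).
The first with room is tape 1.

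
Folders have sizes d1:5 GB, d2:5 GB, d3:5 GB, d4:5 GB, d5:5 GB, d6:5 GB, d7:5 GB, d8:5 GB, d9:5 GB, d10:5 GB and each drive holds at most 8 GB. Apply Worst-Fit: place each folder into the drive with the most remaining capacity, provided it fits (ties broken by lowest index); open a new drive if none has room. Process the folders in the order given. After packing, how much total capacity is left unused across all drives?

30

d1 (5 GB) → drive 1 (remaining 3 GB)
d2 (5 GB) → drive 2 (remaining 3 GB)
d3 (5 GB) → drive 3 (remaining 3 GB)
d4 (5 GB) → drive 4 (remaining 3 GB)
d5 (5 GB) → drive 5 (remaining 3 GB)
d6 (5 GB) → drive 6 (remaining 3 GB)
d7 (5 GB) → drive 7 (remaining 3 GB)
d8 (5 GB) → drive 8 (remaining 3 GB)
d9 (5 GB) → drive 9 (remaining 3 GB)
d10 (5 GB) → drive 10 (remaining 3 GB)
10 drives × 8 GB = 80 GB; used 50 GB; unused 30 GB.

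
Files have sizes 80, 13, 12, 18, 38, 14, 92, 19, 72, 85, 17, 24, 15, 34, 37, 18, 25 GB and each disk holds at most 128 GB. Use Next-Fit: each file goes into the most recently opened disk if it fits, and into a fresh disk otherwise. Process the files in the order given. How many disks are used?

7

disk 1: place 80 GB, 48 GB left
disk 1: place 13 GB, 35 GB left
disk 1: place 12 GB, 23 GB left
disk 1: place 18 GB, 5 GB left
disk 2: place 38 GB, 90 GB left
disk 2: place 14 GB, 76 GB left
disk 3: place 92 GB, 36 GB left
disk 3: place 19 GB, 17 GB left
disk 4: place 72 GB, 56 GB left
disk 5: place 85 GB, 43 GB left
disk 5: place 17 GB, 26 GB left
disk 5: place 24 GB, 2 GB left
disk 6: place 15 GB, 113 GB left
disk 6: place 34 GB, 79 GB left
disk 6: place 37 GB, 42 GB left
disk 6: place 18 GB, 24 GB left
disk 7: place 25 GB, 103 GB left
Final disks: [80,13,12,18] [38,14] [92,19] [72] [85,17,24] [15,34,37,18] [25].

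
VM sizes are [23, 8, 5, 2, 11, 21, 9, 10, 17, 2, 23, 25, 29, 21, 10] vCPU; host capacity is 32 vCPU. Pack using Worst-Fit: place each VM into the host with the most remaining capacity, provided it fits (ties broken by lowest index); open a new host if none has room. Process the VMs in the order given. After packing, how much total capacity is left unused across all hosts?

23 vCPU → host 1 (remaining 9 vCPU)
8 vCPU → host 1 (remaining 1 vCPU)
5 vCPU → host 2 (remaining 27 vCPU)
2 vCPU → host 2 (remaining 25 vCPU)
11 vCPU → host 2 (remaining 14 vCPU)
21 vCPU → host 3 (remaining 11 vCPU)
9 vCPU → host 2 (remaining 5 vCPU)
10 vCPU → host 3 (remaining 1 vCPU)
17 vCPU → host 4 (remaining 15 vCPU)
2 vCPU → host 4 (remaining 13 vCPU)
23 vCPU → host 5 (remaining 9 vCPU)
25 vCPU → host 6 (remaining 7 vCPU)
29 vCPU → host 7 (remaining 3 vCPU)
21 vCPU → host 8 (remaining 11 vCPU)
10 vCPU → host 4 (remaining 3 vCPU)
8 hosts × 32 vCPU = 256 vCPU; used 216 vCPU; unused 40 vCPU.

40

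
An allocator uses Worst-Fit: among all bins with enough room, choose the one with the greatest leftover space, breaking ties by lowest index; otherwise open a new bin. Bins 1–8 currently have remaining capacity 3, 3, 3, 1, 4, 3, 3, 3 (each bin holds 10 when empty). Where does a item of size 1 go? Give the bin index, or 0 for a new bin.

Bins with room: bin 1 (3), bin 2 (3), bin 3 (3), bin 4 (1), bin 5 (4), bin 6 (3), bin 7 (3), bin 8 (3).
Most room is bin 5 with 4 free.

5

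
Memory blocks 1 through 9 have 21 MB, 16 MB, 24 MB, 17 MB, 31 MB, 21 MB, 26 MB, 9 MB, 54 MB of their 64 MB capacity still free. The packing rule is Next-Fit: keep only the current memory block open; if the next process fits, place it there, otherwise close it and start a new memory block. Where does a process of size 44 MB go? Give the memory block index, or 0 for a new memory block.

9

Next-Fit only looks at memory block 9, which has 54 MB free.
44 MB fits there.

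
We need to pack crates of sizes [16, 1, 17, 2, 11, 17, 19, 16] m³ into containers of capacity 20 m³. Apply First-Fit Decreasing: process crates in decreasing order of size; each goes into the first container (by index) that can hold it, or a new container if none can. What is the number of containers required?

6

Sorted descending: 19, 17, 17, 16, 16, 11, 2, 1.
19 m³ → container 1 (remaining 1 m³)
17 m³ → container 2 (remaining 3 m³)
17 m³ → container 3 (remaining 3 m³)
16 m³ → container 4 (remaining 4 m³)
16 m³ → container 5 (remaining 4 m³)
11 m³ → container 6 (remaining 9 m³)
2 m³ → container 2 (remaining 1 m³)
1 m³ → container 1 (remaining 0 m³)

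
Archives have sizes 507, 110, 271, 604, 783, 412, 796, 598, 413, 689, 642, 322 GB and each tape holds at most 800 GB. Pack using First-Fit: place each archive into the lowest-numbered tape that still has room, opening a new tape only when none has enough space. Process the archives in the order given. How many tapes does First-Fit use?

9

Put 507 GB in tape 1; 293 GB remain.
Put 110 GB in tape 1; 183 GB remain.
Put 271 GB in tape 2; 529 GB remain.
Put 604 GB in tape 3; 196 GB remain.
Put 783 GB in tape 4; 17 GB remain.
Put 412 GB in tape 2; 117 GB remain.
Put 796 GB in tape 5; 4 GB remain.
Put 598 GB in tape 6; 202 GB remain.
Put 413 GB in tape 7; 387 GB remain.
Put 689 GB in tape 8; 111 GB remain.
Put 642 GB in tape 9; 158 GB remain.
Put 322 GB in tape 7; 65 GB remain.
Final tapes: [507,110] [271,412] [604] [783] [796] [598] [413,322] [689] [642].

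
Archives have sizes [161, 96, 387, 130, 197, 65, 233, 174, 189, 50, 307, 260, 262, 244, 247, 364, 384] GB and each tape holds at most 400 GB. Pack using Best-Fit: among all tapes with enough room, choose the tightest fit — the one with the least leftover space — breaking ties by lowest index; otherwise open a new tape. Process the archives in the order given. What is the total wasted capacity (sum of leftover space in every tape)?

1050

tape 1: place 161 GB, 239 GB left
tape 1: place 96 GB, 143 GB left
tape 2: place 387 GB, 13 GB left
tape 1: place 130 GB, 13 GB left
tape 3: place 197 GB, 203 GB left
tape 3: place 65 GB, 138 GB left
tape 4: place 233 GB, 167 GB left
tape 5: place 174 GB, 226 GB left
tape 5: place 189 GB, 37 GB left
tape 3: place 50 GB, 88 GB left
tape 6: place 307 GB, 93 GB left
tape 7: place 260 GB, 140 GB left
tape 8: place 262 GB, 138 GB left
tape 9: place 244 GB, 156 GB left
tape 10: place 247 GB, 153 GB left
tape 11: place 364 GB, 36 GB left
tape 12: place 384 GB, 16 GB left
12 tapes × 400 GB = 4800 GB; used 3750 GB; unused 1050 GB.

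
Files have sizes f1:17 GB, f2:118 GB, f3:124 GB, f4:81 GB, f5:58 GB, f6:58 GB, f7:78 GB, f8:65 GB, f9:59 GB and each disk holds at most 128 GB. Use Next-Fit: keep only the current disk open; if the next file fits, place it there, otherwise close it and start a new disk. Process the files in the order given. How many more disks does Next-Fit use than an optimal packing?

Next-Fit: [17] [118] [124] [81] [58,58] [78] [65,59] → 7 disks.
Total size 658 GB; any packing needs at least ⌈658/128⌉ = 6 disks.
An optimal packing achieves that bound: [124] [118] [81,17] [78] [65,59] [58,58] → 6 disks.
Excess: 7 − 6 = 1.

1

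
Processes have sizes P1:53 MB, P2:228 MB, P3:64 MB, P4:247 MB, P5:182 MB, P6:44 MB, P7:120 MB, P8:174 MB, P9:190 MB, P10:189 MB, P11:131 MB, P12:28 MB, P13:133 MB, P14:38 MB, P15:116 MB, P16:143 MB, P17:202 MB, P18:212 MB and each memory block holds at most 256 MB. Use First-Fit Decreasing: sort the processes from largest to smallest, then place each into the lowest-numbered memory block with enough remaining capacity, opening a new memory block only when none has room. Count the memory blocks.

Sorted descending: 247, 228, 212, 202, 190, 189, 182, 174, 143, 133, 131, 120, 116, 64, 53, 44, 38, 28.
Put 247 MB in memory block 1; 9 MB remain.
Put 228 MB in memory block 2; 28 MB remain.
Put 212 MB in memory block 3; 44 MB remain.
Put 202 MB in memory block 4; 54 MB remain.
Put 190 MB in memory block 5; 66 MB remain.
Put 189 MB in memory block 6; 67 MB remain.
Put 182 MB in memory block 7; 74 MB remain.
Put 174 MB in memory block 8; 82 MB remain.
Put 143 MB in memory block 9; 113 MB remain.
Put 133 MB in memory block 10; 123 MB remain.
Put 131 MB in memory block 11; 125 MB remain.
Put 120 MB in memory block 10; 3 MB remain.
Put 116 MB in memory block 11; 9 MB remain.
Put 64 MB in memory block 5; 2 MB remain.
Put 53 MB in memory block 4; 1 MB remain.
Put 44 MB in memory block 3; 0 MB remain.
Put 38 MB in memory block 6; 29 MB remain.
Put 28 MB in memory block 2; 0 MB remain.

11 memory blocks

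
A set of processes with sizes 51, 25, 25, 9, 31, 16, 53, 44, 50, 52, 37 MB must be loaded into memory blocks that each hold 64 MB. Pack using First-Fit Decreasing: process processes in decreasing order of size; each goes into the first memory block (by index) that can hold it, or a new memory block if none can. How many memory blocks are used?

Sorted descending: 53, 52, 51, 50, 44, 37, 31, 25, 25, 16, 9.
Put 53 MB in memory block 1; 11 MB remain.
Put 52 MB in memory block 2; 12 MB remain.
Put 51 MB in memory block 3; 13 MB remain.
Put 50 MB in memory block 4; 14 MB remain.
Put 44 MB in memory block 5; 20 MB remain.
Put 37 MB in memory block 6; 27 MB remain.
Put 31 MB in memory block 7; 33 MB remain.
Put 25 MB in memory block 6; 2 MB remain.
Put 25 MB in memory block 7; 8 MB remain.
Put 16 MB in memory block 5; 4 MB remain.
Put 9 MB in memory block 1; 2 MB remain.

7 memory blocks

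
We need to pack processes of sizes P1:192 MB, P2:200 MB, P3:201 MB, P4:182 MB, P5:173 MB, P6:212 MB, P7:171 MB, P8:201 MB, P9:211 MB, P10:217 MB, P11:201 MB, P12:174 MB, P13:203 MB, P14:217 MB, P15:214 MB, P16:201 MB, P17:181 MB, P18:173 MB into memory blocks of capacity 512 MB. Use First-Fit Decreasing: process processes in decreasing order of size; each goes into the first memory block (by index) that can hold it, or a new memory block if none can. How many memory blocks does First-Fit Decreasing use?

9 memory blocks

Sorted descending: 217, 217, 214, 212, 211, 203, 201, 201, 201, 201, 200, 192, 182, 181, 174, 173, 173, 171.
Put 217 MB in memory block 1; 295 MB remain.
Put 217 MB in memory block 1; 78 MB remain.
Put 214 MB in memory block 2; 298 MB remain.
Put 212 MB in memory block 2; 86 MB remain.
Put 211 MB in memory block 3; 301 MB remain.
Put 203 MB in memory block 3; 98 MB remain.
Put 201 MB in memory block 4; 311 MB remain.
Put 201 MB in memory block 4; 110 MB remain.
Put 201 MB in memory block 5; 311 MB remain.
Put 201 MB in memory block 5; 110 MB remain.
Put 200 MB in memory block 6; 312 MB remain.
Put 192 MB in memory block 6; 120 MB remain.
Put 182 MB in memory block 7; 330 MB remain.
Put 181 MB in memory block 7; 149 MB remain.
Put 174 MB in memory block 8; 338 MB remain.
Put 173 MB in memory block 8; 165 MB remain.
Put 173 MB in memory block 9; 339 MB remain.
Put 171 MB in memory block 9; 168 MB remain.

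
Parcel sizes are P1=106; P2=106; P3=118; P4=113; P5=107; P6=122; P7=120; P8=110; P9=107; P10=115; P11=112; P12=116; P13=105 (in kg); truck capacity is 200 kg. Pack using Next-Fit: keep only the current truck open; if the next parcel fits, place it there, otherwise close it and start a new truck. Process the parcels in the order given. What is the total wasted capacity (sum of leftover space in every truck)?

truck 1: place P1 (106 kg), 94 kg left
truck 2: place P2 (106 kg), 94 kg left
truck 3: place P3 (118 kg), 82 kg left
truck 4: place P4 (113 kg), 87 kg left
truck 5: place P5 (107 kg), 93 kg left
truck 6: place P6 (122 kg), 78 kg left
truck 7: place P7 (120 kg), 80 kg left
truck 8: place P8 (110 kg), 90 kg left
truck 9: place P9 (107 kg), 93 kg left
truck 10: place P10 (115 kg), 85 kg left
truck 11: place P11 (112 kg), 88 kg left
truck 12: place P12 (116 kg), 84 kg left
truck 13: place P13 (105 kg), 95 kg left
13 trucks × 200 kg = 2600 kg; used 1457 kg; unused 1143 kg.

1143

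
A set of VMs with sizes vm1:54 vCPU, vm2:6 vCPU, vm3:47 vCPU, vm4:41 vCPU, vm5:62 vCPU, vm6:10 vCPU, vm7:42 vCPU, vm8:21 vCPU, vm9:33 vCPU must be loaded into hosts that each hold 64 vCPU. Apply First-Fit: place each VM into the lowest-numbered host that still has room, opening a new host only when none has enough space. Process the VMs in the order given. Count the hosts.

host 1: place vm1 (54 vCPU), 10 vCPU left
host 1: place vm2 (6 vCPU), 4 vCPU left
host 2: place vm3 (47 vCPU), 17 vCPU left
host 3: place vm4 (41 vCPU), 23 vCPU left
host 4: place vm5 (62 vCPU), 2 vCPU left
host 2: place vm6 (10 vCPU), 7 vCPU left
host 5: place vm7 (42 vCPU), 22 vCPU left
host 3: place vm8 (21 vCPU), 2 vCPU left
host 6: place vm9 (33 vCPU), 31 vCPU left

6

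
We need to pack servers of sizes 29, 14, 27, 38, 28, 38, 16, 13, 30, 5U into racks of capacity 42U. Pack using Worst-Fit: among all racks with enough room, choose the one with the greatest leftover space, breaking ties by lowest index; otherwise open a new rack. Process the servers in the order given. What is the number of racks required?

7

rack 1: place 29U, 13U left
rack 2: place 14U, 28U left
rack 2: place 27U, 1U left
rack 3: place 38U, 4U left
rack 4: place 28U, 14U left
rack 5: place 38U, 4U left
rack 6: place 16U, 26U left
rack 6: place 13U, 13U left
rack 7: place 30U, 12U left
rack 4: place 5U, 9U left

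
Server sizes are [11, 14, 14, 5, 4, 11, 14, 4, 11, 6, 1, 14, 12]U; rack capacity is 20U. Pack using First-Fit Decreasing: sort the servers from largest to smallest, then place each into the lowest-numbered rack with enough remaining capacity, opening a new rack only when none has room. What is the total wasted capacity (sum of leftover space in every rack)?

39

Sorted descending: 14, 14, 14, 14, 12, 11, 11, 11, 6, 5, 4, 4, 1.
Put 14U in rack 1; 6U remain.
Put 14U in rack 2; 6U remain.
Put 14U in rack 3; 6U remain.
Put 14U in rack 4; 6U remain.
Put 12U in rack 5; 8U remain.
Put 11U in rack 6; 9U remain.
Put 11U in rack 7; 9U remain.
Put 11U in rack 8; 9U remain.
Put 6U in rack 1; 0U remain.
Put 5U in rack 2; 1U remain.
Put 4U in rack 3; 2U remain.
Put 4U in rack 4; 2U remain.
Put 1U in rack 2; 0U remain.
8 racks × 20U = 160U; used 121U; unused 39U.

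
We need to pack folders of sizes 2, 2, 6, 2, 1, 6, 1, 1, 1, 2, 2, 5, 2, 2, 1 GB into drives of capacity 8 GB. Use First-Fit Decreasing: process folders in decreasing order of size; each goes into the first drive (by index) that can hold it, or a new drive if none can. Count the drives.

5

Sorted descending: 6, 6, 5, 2, 2, 2, 2, 2, 2, 2, 1, 1, 1, 1, 1.
6 GB → drive 1 (remaining 2 GB)
6 GB → drive 2 (remaining 2 GB)
5 GB → drive 3 (remaining 3 GB)
2 GB → drive 1 (remaining 0 GB)
2 GB → drive 2 (remaining 0 GB)
2 GB → drive 3 (remaining 1 GB)
2 GB → drive 4 (remaining 6 GB)
2 GB → drive 4 (remaining 4 GB)
2 GB → drive 4 (remaining 2 GB)
2 GB → drive 4 (remaining 0 GB)
1 GB → drive 3 (remaining 0 GB)
1 GB → drive 5 (remaining 7 GB)
1 GB → drive 5 (remaining 6 GB)
1 GB → drive 5 (remaining 5 GB)
1 GB → drive 5 (remaining 4 GB)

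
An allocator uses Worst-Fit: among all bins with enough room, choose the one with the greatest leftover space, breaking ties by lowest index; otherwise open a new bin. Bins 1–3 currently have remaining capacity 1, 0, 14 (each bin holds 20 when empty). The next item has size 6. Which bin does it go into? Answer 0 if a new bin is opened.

3

Bins with room: bin 3 (14).
Most room is bin 3 with 14 free.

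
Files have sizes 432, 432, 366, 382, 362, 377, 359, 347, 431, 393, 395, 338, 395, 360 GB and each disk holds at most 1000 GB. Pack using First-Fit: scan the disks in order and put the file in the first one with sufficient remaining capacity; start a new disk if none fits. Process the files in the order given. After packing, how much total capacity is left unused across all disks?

1631

Put 432 GB in disk 1; 568 GB remain.
Put 432 GB in disk 1; 136 GB remain.
Put 366 GB in disk 2; 634 GB remain.
Put 382 GB in disk 2; 252 GB remain.
Put 362 GB in disk 3; 638 GB remain.
Put 377 GB in disk 3; 261 GB remain.
Put 359 GB in disk 4; 641 GB remain.
Put 347 GB in disk 4; 294 GB remain.
Put 431 GB in disk 5; 569 GB remain.
Put 393 GB in disk 5; 176 GB remain.
Put 395 GB in disk 6; 605 GB remain.
Put 338 GB in disk 6; 267 GB remain.
Put 395 GB in disk 7; 605 GB remain.
Put 360 GB in disk 7; 245 GB remain.
7 disks × 1000 GB = 7000 GB; used 5369 GB; unused 1631 GB.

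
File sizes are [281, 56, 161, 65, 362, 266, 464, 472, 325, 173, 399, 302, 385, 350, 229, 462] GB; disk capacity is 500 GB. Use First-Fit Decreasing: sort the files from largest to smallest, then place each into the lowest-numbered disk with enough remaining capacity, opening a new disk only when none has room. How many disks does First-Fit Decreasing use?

Sorted descending: 472, 464, 462, 399, 385, 362, 350, 325, 302, 281, 266, 229, 173, 161, 65, 56.
Put 472 GB in disk 1; 28 GB remain.
Put 464 GB in disk 2; 36 GB remain.
Put 462 GB in disk 3; 38 GB remain.
Put 399 GB in disk 4; 101 GB remain.
Put 385 GB in disk 5; 115 GB remain.
Put 362 GB in disk 6; 138 GB remain.
Put 350 GB in disk 7; 150 GB remain.
Put 325 GB in disk 8; 175 GB remain.
Put 302 GB in disk 9; 198 GB remain.
Put 281 GB in disk 10; 219 GB remain.
Put 266 GB in disk 11; 234 GB remain.
Put 229 GB in disk 11; 5 GB remain.
Put 173 GB in disk 8; 2 GB remain.
Put 161 GB in disk 9; 37 GB remain.
Put 65 GB in disk 4; 36 GB remain.
Put 56 GB in disk 5; 59 GB remain.
Final disks: [472] [464] [462] [399,65] [385,56] [362] [350] [325,173] [302,161] [281] [266,229].

11 disks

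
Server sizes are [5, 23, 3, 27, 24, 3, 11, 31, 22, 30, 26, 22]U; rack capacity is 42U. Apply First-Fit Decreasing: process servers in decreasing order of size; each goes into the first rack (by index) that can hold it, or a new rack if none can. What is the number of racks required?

8

Sorted descending: 31, 30, 27, 26, 24, 23, 22, 22, 11, 5, 3, 3.
rack 1: place 31U, 11U left
rack 2: place 30U, 12U left
rack 3: place 27U, 15U left
rack 4: place 26U, 16U left
rack 5: place 24U, 18U left
rack 6: place 23U, 19U left
rack 7: place 22U, 20U left
rack 8: place 22U, 20U left
rack 1: place 11U, 0U left
rack 2: place 5U, 7U left
rack 2: place 3U, 4U left
rack 2: place 3U, 1U left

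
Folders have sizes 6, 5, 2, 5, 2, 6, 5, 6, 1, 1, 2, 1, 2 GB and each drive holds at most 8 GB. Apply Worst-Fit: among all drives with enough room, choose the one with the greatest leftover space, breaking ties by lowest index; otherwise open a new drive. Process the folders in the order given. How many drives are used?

Put 6 GB in drive 1; 2 GB remain.
Put 5 GB in drive 2; 3 GB remain.
Put 2 GB in drive 2; 1 GB remain.
Put 5 GB in drive 3; 3 GB remain.
Put 2 GB in drive 3; 1 GB remain.
Put 6 GB in drive 4; 2 GB remain.
Put 5 GB in drive 5; 3 GB remain.
Put 6 GB in drive 6; 2 GB remain.
Put 1 GB in drive 5; 2 GB remain.
Put 1 GB in drive 1; 1 GB remain.
Put 2 GB in drive 4; 0 GB remain.
Put 1 GB in drive 5; 1 GB remain.
Put 2 GB in drive 6; 0 GB remain.

6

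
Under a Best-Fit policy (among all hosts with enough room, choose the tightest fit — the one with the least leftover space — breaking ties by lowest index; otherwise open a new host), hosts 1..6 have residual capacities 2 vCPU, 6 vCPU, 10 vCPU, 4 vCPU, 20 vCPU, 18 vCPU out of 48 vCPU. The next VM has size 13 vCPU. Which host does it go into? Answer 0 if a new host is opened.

Hosts with room: host 5 (20 vCPU), host 6 (18 vCPU).
Tightest fit is host 6 with 18 vCPU free.

6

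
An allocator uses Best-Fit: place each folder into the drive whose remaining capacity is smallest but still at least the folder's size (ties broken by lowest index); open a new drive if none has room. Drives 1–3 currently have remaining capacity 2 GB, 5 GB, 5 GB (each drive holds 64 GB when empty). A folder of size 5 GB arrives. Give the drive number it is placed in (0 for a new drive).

2

Drives with room: drive 2 (5 GB), drive 3 (5 GB).
Tightest fit is drive 2 with 5 GB free.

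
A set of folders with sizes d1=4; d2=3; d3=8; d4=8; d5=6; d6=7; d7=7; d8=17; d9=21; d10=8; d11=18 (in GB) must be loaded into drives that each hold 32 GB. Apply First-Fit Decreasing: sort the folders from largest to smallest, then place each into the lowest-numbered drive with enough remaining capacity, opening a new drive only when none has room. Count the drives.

4

Sorted descending: 21, 18, 17, 8, 8, 8, 7, 7, 6, 4, 3.
drive 1: place 21 GB, 11 GB left
drive 2: place 18 GB, 14 GB left
drive 3: place 17 GB, 15 GB left
drive 1: place 8 GB, 3 GB left
drive 2: place 8 GB, 6 GB left
drive 3: place 8 GB, 7 GB left
drive 3: place 7 GB, 0 GB left
drive 4: place 7 GB, 25 GB left
drive 2: place 6 GB, 0 GB left
drive 4: place 4 GB, 21 GB left
drive 1: place 3 GB, 0 GB left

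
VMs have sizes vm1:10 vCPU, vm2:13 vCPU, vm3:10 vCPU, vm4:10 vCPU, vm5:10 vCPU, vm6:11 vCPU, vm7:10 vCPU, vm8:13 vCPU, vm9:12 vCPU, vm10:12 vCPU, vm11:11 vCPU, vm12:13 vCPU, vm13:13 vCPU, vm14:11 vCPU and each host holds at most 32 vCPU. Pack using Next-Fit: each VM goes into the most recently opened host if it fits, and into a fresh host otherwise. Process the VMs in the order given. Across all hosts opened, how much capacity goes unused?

65

host 1: place vm1 (10 vCPU), 22 vCPU left
host 1: place vm2 (13 vCPU), 9 vCPU left
host 2: place vm3 (10 vCPU), 22 vCPU left
host 2: place vm4 (10 vCPU), 12 vCPU left
host 2: place vm5 (10 vCPU), 2 vCPU left
host 3: place vm6 (11 vCPU), 21 vCPU left
host 3: place vm7 (10 vCPU), 11 vCPU left
host 4: place vm8 (13 vCPU), 19 vCPU left
host 4: place vm9 (12 vCPU), 7 vCPU left
host 5: place vm10 (12 vCPU), 20 vCPU left
host 5: place vm11 (11 vCPU), 9 vCPU left
host 6: place vm12 (13 vCPU), 19 vCPU left
host 6: place vm13 (13 vCPU), 6 vCPU left
host 7: place vm14 (11 vCPU), 21 vCPU left
7 hosts × 32 vCPU = 224 vCPU; used 159 vCPU; unused 65 vCPU.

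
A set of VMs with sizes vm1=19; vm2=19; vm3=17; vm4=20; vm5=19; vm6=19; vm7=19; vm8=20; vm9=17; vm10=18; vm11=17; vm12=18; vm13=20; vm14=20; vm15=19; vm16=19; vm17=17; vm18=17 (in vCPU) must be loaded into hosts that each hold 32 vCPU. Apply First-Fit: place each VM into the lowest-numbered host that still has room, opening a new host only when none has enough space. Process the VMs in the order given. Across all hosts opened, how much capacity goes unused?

242

vm1 (19 vCPU) → host 1 (remaining 13 vCPU)
vm2 (19 vCPU) → host 2 (remaining 13 vCPU)
vm3 (17 vCPU) → host 3 (remaining 15 vCPU)
vm4 (20 vCPU) → host 4 (remaining 12 vCPU)
vm5 (19 vCPU) → host 5 (remaining 13 vCPU)
vm6 (19 vCPU) → host 6 (remaining 13 vCPU)
vm7 (19 vCPU) → host 7 (remaining 13 vCPU)
vm8 (20 vCPU) → host 8 (remaining 12 vCPU)
vm9 (17 vCPU) → host 9 (remaining 15 vCPU)
vm10 (18 vCPU) → host 10 (remaining 14 vCPU)
vm11 (17 vCPU) → host 11 (remaining 15 vCPU)
vm12 (18 vCPU) → host 12 (remaining 14 vCPU)
vm13 (20 vCPU) → host 13 (remaining 12 vCPU)
vm14 (20 vCPU) → host 14 (remaining 12 vCPU)
vm15 (19 vCPU) → host 15 (remaining 13 vCPU)
vm16 (19 vCPU) → host 16 (remaining 13 vCPU)
vm17 (17 vCPU) → host 17 (remaining 15 vCPU)
vm18 (17 vCPU) → host 18 (remaining 15 vCPU)
18 hosts × 32 vCPU = 576 vCPU; used 334 vCPU; unused 242 vCPU.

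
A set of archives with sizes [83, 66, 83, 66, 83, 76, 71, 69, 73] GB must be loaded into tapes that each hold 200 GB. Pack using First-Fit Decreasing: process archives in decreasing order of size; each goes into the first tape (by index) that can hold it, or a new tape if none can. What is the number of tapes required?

5 tapes

Sorted descending: 83, 83, 83, 76, 73, 71, 69, 66, 66.
83 GB → tape 1 (remaining 117 GB)
83 GB → tape 1 (remaining 34 GB)
83 GB → tape 2 (remaining 117 GB)
76 GB → tape 2 (remaining 41 GB)
73 GB → tape 3 (remaining 127 GB)
71 GB → tape 3 (remaining 56 GB)
69 GB → tape 4 (remaining 131 GB)
66 GB → tape 4 (remaining 65 GB)
66 GB → tape 5 (remaining 134 GB)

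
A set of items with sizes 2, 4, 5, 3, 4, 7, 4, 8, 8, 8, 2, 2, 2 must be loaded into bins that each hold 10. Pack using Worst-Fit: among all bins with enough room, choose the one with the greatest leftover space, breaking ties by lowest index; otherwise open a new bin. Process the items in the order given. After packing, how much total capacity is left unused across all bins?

11

2 → bin 1 (remaining 8)
4 → bin 1 (remaining 4)
5 → bin 2 (remaining 5)
3 → bin 2 (remaining 2)
4 → bin 1 (remaining 0)
7 → bin 3 (remaining 3)
4 → bin 4 (remaining 6)
8 → bin 5 (remaining 2)
8 → bin 6 (remaining 2)
8 → bin 7 (remaining 2)
2 → bin 4 (remaining 4)
2 → bin 4 (remaining 2)
2 → bin 3 (remaining 1)
7 bins × 10 = 70; used 59; unused 11.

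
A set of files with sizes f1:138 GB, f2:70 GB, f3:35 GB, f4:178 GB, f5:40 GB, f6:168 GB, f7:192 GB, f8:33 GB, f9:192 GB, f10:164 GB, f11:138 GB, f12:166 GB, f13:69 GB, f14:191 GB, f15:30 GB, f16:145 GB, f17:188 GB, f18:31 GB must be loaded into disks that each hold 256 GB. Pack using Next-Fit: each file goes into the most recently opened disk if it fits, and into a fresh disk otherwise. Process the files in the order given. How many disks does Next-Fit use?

Put f1 (138 GB) in disk 1; 118 GB remain.
Put f2 (70 GB) in disk 1; 48 GB remain.
Put f3 (35 GB) in disk 1; 13 GB remain.
Put f4 (178 GB) in disk 2; 78 GB remain.
Put f5 (40 GB) in disk 2; 38 GB remain.
Put f6 (168 GB) in disk 3; 88 GB remain.
Put f7 (192 GB) in disk 4; 64 GB remain.
Put f8 (33 GB) in disk 4; 31 GB remain.
Put f9 (192 GB) in disk 5; 64 GB remain.
Put f10 (164 GB) in disk 6; 92 GB remain.
Put f11 (138 GB) in disk 7; 118 GB remain.
Put f12 (166 GB) in disk 8; 90 GB remain.
Put f13 (69 GB) in disk 8; 21 GB remain.
Put f14 (191 GB) in disk 9; 65 GB remain.
Put f15 (30 GB) in disk 9; 35 GB remain.
Put f16 (145 GB) in disk 10; 111 GB remain.
Put f17 (188 GB) in disk 11; 68 GB remain.
Put f18 (31 GB) in disk 11; 37 GB remain.

11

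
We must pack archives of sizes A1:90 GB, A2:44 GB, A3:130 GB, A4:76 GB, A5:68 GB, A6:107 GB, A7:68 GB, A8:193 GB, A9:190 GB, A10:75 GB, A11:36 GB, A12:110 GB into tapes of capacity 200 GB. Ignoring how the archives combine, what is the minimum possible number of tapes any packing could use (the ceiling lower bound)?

Total size = 90 + 44 + 130 + 76 + 68 + 107 + 68 + 193 + 190 + 75 + 36 + 110 = 1187 GB.
⌈1187 / 200⌉ = 6.

6 tapes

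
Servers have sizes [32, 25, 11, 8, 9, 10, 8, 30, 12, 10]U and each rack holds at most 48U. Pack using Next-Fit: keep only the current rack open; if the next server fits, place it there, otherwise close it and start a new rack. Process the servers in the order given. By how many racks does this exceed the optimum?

1

Next-Fit: [32] [25,11,8] [9,10,8] [30,12] [10] → 5 racks.
Total size 155U; any packing needs at least ⌈155/48⌉ = 4 racks.
An optimal packing achieves that bound: [32,12] [30,11] [25,10,10] [9,8,8] → 4 racks.
Excess: 5 − 4 = 1.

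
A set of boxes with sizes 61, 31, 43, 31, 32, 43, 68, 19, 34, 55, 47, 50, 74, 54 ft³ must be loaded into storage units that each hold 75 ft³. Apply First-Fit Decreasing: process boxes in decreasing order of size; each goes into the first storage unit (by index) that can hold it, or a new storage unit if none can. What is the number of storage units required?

10

Sorted descending: 74, 68, 61, 55, 54, 50, 47, 43, 43, 34, 32, 31, 31, 19.
storage unit 1: place 74 ft³, 1 ft³ left
storage unit 2: place 68 ft³, 7 ft³ left
storage unit 3: place 61 ft³, 14 ft³ left
storage unit 4: place 55 ft³, 20 ft³ left
storage unit 5: place 54 ft³, 21 ft³ left
storage unit 6: place 50 ft³, 25 ft³ left
storage unit 7: place 47 ft³, 28 ft³ left
storage unit 8: place 43 ft³, 32 ft³ left
storage unit 9: place 43 ft³, 32 ft³ left
storage unit 10: place 34 ft³, 41 ft³ left
storage unit 8: place 32 ft³, 0 ft³ left
storage unit 9: place 31 ft³, 1 ft³ left
storage unit 10: place 31 ft³, 10 ft³ left
storage unit 4: place 19 ft³, 1 ft³ left
Final storage units: [74] [68] [61] [55,19] [54] [50] [47] [43,32] [43,31] [34,31].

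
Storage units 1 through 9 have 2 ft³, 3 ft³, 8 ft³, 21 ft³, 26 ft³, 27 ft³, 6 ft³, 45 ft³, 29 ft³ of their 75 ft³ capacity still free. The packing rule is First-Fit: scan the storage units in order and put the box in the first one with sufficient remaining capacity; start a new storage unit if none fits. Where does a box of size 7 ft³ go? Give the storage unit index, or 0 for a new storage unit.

Storage units with room: storage unit 3 (8 ft³), storage unit 4 (21 ft³), storage unit 5 (26 ft³), storage unit 6 (27 ft³), storage unit 8 (45 ft³), storage unit 9 (29 ft³).
The first with room is storage unit 3.

3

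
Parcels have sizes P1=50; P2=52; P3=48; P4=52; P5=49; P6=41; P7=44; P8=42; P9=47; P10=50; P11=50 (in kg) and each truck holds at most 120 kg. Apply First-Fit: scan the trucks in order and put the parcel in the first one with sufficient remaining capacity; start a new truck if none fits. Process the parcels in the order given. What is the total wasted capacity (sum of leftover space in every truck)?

195

truck 1: place P1 (50 kg), 70 kg left
truck 1: place P2 (52 kg), 18 kg left
truck 2: place P3 (48 kg), 72 kg left
truck 2: place P4 (52 kg), 20 kg left
truck 3: place P5 (49 kg), 71 kg left
truck 3: place P6 (41 kg), 30 kg left
truck 4: place P7 (44 kg), 76 kg left
truck 4: place P8 (42 kg), 34 kg left
truck 5: place P9 (47 kg), 73 kg left
truck 5: place P10 (50 kg), 23 kg left
truck 6: place P11 (50 kg), 70 kg left
6 trucks × 120 kg = 720 kg; used 525 kg; unused 195 kg.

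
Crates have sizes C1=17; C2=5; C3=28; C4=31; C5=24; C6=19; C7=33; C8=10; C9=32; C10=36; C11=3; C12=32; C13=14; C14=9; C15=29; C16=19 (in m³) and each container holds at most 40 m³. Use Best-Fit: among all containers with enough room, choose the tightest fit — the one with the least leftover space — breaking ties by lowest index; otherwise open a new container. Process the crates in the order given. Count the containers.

10

container 1: place C1 (17 m³), 23 m³ left
container 1: place C2 (5 m³), 18 m³ left
container 2: place C3 (28 m³), 12 m³ left
container 3: place C4 (31 m³), 9 m³ left
container 4: place C5 (24 m³), 16 m³ left
container 5: place C6 (19 m³), 21 m³ left
container 6: place C7 (33 m³), 7 m³ left
container 2: place C8 (10 m³), 2 m³ left
container 7: place C9 (32 m³), 8 m³ left
container 8: place C10 (36 m³), 4 m³ left
container 8: place C11 (3 m³), 1 m³ left
container 9: place C12 (32 m³), 8 m³ left
container 4: place C13 (14 m³), 2 m³ left
container 3: place C14 (9 m³), 0 m³ left
container 10: place C15 (29 m³), 11 m³ left
container 5: place C16 (19 m³), 2 m³ left
Final containers: [17,5] [28,10] [31,9] [24,14] [19,19] [33] [32] [36,3] [32] [29].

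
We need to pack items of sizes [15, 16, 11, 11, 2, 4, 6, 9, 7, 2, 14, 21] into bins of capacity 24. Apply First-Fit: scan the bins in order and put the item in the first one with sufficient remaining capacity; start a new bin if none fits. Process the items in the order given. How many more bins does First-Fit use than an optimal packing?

First-Fit: [15,2,4,2] [16,6] [11,11] [9,7] [14] [21] → 6 bins.
Total size 118; any packing needs at least ⌈118/24⌉ = 5 bins.
An optimal packing achieves that bound: [21,2] [16,7] [15,9] [14,6,4] [11,11,2] → 5 bins.
Excess: 6 − 5 = 1.

1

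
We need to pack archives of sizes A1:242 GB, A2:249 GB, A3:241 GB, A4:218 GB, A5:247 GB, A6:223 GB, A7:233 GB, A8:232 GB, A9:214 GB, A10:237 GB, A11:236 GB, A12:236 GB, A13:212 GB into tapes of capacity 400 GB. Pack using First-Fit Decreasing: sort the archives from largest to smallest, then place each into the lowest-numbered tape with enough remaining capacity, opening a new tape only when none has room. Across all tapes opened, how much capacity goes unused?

Sorted descending: 249, 247, 242, 241, 237, 236, 236, 233, 232, 223, 218, 214, 212.
249 GB → tape 1 (remaining 151 GB)
247 GB → tape 2 (remaining 153 GB)
242 GB → tape 3 (remaining 158 GB)
241 GB → tape 4 (remaining 159 GB)
237 GB → tape 5 (remaining 163 GB)
236 GB → tape 6 (remaining 164 GB)
236 GB → tape 7 (remaining 164 GB)
233 GB → tape 8 (remaining 167 GB)
232 GB → tape 9 (remaining 168 GB)
223 GB → tape 10 (remaining 177 GB)
218 GB → tape 11 (remaining 182 GB)
214 GB → tape 12 (remaining 186 GB)
212 GB → tape 13 (remaining 188 GB)
13 tapes × 400 GB = 5200 GB; used 3020 GB; unused 2180 GB.

2180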